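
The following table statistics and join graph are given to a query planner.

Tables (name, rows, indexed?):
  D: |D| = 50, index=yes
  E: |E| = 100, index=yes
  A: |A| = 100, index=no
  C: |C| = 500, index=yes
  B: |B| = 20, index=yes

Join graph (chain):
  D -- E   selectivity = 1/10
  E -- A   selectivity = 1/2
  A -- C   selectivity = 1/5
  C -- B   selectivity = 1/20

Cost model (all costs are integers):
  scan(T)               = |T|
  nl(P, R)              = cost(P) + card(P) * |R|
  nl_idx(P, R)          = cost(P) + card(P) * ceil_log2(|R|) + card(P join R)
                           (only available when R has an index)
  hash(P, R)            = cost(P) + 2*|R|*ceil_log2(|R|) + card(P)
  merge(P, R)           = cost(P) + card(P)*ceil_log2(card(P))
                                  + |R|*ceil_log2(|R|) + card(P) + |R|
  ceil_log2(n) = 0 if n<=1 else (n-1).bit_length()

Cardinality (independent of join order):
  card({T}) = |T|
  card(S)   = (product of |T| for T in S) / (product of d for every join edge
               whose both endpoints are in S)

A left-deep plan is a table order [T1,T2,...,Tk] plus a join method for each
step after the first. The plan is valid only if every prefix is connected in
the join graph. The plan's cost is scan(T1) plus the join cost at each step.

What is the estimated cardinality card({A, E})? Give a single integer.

5000

Tables in S: A(100), E(100)
Edges inside S: E-A(d=2)
numerator = 100 * 100 = 10000
denominator = 2 = 2
card(S) = 10000 / 2 = 5000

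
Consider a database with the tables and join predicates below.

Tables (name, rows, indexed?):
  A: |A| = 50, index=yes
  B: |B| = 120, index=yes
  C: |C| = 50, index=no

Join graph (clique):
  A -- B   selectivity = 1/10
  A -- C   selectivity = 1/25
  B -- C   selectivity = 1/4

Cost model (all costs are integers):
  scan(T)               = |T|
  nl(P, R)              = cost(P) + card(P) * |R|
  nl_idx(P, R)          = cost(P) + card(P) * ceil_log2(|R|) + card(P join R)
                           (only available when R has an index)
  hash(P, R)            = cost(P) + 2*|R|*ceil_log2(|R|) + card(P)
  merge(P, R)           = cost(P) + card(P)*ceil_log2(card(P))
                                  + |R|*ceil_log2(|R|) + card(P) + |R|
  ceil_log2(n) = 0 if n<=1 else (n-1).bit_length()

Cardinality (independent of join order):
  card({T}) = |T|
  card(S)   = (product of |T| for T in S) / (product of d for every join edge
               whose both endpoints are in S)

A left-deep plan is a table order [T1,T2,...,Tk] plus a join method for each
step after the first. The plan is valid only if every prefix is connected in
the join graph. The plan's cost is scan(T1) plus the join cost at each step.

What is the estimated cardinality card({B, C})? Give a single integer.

Tables in S: B(120), C(50)
Edges inside S: B-C(d=4)
numerator = 120 * 50 = 6000
denominator = 4 = 4
card(S) = 6000 / 4 = 1500

1500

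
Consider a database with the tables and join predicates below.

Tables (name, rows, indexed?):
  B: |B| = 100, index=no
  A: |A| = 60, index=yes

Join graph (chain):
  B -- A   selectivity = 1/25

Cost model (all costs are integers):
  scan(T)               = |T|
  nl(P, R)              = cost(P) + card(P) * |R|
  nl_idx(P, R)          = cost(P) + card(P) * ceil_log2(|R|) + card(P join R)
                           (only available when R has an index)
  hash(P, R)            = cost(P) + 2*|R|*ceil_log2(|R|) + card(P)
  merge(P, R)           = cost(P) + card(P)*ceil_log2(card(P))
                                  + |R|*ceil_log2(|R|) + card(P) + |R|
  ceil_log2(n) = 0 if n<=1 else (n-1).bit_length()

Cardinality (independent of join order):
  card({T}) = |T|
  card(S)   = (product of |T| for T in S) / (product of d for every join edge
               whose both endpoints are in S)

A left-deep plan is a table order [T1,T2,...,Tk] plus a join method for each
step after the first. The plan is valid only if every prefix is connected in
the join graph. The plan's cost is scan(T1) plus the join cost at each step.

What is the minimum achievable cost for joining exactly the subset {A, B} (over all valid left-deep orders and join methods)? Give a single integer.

920

Selinger DP over subsets of {A,B}:
  {B}: scan cost=100, card=100
  {A}: scan cost=60, card=60
  {AB}: card=240; try (A,hash)→920, (A,nl_idx)→940, (B,merge)→1280, (A,merge)→1320, (B,hash)→1520, (B,nl)→6060 …(+1); best=920 via (A,hash)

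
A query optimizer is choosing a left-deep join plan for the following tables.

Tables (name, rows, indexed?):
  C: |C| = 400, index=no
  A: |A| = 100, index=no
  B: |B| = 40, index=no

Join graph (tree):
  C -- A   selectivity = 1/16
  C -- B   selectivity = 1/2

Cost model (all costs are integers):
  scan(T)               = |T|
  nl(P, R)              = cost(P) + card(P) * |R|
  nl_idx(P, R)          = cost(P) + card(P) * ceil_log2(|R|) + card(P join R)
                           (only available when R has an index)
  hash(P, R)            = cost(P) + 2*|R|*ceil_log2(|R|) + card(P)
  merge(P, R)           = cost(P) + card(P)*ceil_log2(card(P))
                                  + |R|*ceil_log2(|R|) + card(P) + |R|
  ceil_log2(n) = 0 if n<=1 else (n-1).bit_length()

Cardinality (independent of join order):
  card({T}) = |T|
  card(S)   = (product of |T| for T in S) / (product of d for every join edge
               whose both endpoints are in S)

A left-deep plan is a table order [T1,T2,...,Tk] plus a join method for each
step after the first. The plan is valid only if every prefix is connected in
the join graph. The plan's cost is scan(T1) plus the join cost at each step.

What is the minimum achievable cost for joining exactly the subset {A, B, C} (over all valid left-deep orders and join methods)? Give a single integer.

5180

Selinger DP over subsets of {A,B,C}:
  {C}: scan cost=400, card=400
  {A}: scan cost=100, card=100
  {B}: scan cost=40, card=40
  {AC}: card=2500; try (A,hash)→2200, (C,merge)→4900, (A,merge)→5200, (C,hash)→7400, (C,nl)→40100, (A,nl)→40400; best=2200 via (A,hash)
  {BC}: card=8000; try (B,hash)→1280, (C,merge)→4320, (B,merge)→4680, (C,hash)→7280, (C,nl)→16040, (B,nl)→16400; best=1280 via (B,hash)
  {ABC}: card=50000; try (B,hash)→5180, (A,hash)→10680, (B,merge)→34980, (B,nl)→102200, (A,merge)→114080, (A,nl)→801280; best=5180 via (B,hash)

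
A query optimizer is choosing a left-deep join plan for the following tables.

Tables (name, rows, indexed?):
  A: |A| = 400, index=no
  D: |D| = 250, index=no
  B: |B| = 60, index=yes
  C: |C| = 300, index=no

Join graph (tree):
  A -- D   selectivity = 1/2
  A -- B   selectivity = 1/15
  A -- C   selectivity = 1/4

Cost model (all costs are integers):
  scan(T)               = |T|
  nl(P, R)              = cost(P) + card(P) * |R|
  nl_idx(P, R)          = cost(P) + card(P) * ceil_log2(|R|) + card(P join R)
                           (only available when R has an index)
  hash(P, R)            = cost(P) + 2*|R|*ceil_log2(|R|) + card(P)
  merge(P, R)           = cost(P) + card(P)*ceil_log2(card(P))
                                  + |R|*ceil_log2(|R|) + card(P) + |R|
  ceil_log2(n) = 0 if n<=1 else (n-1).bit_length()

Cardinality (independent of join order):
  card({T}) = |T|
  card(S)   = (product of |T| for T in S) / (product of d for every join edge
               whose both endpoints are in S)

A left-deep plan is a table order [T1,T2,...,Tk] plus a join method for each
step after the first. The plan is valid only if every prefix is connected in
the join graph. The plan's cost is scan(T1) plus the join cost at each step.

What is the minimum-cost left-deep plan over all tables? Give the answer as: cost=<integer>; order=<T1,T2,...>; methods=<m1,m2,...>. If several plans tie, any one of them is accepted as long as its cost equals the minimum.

Selinger DP (subsets sized 1..n):
  {A}: scan cost=400, card=400
  {D}: scan cost=250, card=250
  {B}: scan cost=60, card=60
  {C}: scan cost=300, card=300
  {AD}: card=50000; try (D,hash)→4800, (A,merge)→6500, (D,merge)→6650, (A,hash)→7700, (A,nl)→100250, (D,nl)→100400; best=4800 via (D,hash)
  {AB}: card=1600; try (B,hash)→1520, (B,nl_idx)→4400, (A,merge)→4480, (B,merge)→4820, (A,hash)→7320, (A,nl)→24060 …(+1); best=1520 via (B,hash)
  {AC}: card=30000; try (C,hash)→6200, (A,merge)→7300, (C,merge)→7400, (A,hash)→7800, (A,nl)→120300, (C,nl)→120400; best=6200 via (C,hash)
  {ABD}: card=200000; try (D,hash)→7120, (D,merge)→22970, (B,hash)→55520, (D,nl)→401520, (B,nl_idx)→504800, (B,merge)→855220 …(+1); best=7120 via (D,hash)
  {ACD}: card=3750000; try (D,hash)→40200, (C,hash)→60200, (D,merge)→488450, (C,merge)→857800, (D,nl)→7506200, (C,nl)→15004800; best=40200 via (D,hash)
  {ABC}: card=120000; try (C,hash)→8520, (C,merge)→23720, (B,hash)→36920, (B,nl_idx)→306200, (C,nl)→481520, (B,merge)→486620 …(+1); best=8520 via (C,hash)
  {ABCD}: card=15000000; try (D,hash)→132520, (C,hash)→212520, (D,merge)→2170770, (B,hash)→3790920, (C,merge)→3810120, (D,nl)→30008520 …(+4); best=132520 via (D,hash)

cost=132520; order=A,B,C,D; methods=hash,hash,hash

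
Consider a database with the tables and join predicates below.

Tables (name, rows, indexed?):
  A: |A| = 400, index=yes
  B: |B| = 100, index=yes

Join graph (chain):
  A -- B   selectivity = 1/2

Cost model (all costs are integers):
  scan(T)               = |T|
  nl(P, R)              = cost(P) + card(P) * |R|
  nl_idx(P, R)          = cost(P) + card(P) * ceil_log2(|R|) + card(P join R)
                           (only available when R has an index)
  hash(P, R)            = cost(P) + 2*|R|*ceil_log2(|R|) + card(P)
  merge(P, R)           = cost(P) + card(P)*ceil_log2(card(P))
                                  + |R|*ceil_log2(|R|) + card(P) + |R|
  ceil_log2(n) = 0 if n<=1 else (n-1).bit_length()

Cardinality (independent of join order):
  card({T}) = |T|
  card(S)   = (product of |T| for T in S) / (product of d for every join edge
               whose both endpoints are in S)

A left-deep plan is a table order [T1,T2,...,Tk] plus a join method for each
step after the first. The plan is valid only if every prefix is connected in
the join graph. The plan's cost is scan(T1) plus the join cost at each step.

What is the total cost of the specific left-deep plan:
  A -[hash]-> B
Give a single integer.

step 1: scan A: cost=400, card=400
step 2: join B via hash
    card(P join B) = 400*100/(2) = 20000
    cost = 400 + 2*100*7 + 400 = 2200

2200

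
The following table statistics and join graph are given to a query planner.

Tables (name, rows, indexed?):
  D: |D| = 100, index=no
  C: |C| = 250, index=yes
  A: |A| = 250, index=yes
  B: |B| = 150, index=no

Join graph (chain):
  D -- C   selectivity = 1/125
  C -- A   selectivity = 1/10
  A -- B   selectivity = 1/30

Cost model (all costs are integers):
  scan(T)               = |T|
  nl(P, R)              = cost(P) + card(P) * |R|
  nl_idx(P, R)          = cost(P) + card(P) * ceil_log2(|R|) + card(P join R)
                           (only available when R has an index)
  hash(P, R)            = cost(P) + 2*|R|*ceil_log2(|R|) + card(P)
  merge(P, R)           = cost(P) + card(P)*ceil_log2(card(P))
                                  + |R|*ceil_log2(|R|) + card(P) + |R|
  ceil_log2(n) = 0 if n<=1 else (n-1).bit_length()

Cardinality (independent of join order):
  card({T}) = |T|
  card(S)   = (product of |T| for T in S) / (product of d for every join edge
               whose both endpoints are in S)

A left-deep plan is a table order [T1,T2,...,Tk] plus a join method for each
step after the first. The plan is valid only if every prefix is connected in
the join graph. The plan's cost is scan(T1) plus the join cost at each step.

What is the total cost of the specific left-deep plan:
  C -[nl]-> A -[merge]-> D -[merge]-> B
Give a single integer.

step 1: scan C: cost=250, card=250
step 2: join A via nl
    card(P join A) = 250*250/(10) = 6250
    cost = 250 + 250*250 = 62750
step 3: join D via merge
    card(P join D) = 6250*100/(125) = 5000
    cost = 62750 + 6250*13 + 100*7 + 6250 + 100 = 151050
step 4: join B via merge
    card(P join B) = 5000*150/(30) = 25000
    cost = 151050 + 5000*13 + 150*8 + 5000 + 150 = 222400

222400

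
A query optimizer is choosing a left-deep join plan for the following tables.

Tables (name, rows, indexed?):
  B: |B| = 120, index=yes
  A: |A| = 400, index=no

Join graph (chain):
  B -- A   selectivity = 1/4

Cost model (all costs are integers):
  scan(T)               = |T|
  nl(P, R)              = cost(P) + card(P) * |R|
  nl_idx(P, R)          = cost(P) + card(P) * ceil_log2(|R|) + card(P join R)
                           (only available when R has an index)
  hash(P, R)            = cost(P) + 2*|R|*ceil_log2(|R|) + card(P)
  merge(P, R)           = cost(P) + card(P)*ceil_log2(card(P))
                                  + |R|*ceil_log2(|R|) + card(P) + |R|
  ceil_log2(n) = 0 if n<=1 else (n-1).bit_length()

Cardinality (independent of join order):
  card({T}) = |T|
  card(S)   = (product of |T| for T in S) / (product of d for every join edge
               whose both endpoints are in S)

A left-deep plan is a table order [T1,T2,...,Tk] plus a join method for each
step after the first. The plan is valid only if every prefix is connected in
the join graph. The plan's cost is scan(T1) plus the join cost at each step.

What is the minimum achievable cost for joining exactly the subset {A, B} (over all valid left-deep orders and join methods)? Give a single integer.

Selinger DP over subsets of {A,B}:
  {B}: scan cost=120, card=120
  {A}: scan cost=400, card=400
  {AB}: card=12000; try (B,hash)→2480, (A,merge)→5080, (B,merge)→5360, (A,hash)→7440, (B,nl_idx)→15200, (A,nl)→48120 …(+1); best=2480 via (B,hash)

2480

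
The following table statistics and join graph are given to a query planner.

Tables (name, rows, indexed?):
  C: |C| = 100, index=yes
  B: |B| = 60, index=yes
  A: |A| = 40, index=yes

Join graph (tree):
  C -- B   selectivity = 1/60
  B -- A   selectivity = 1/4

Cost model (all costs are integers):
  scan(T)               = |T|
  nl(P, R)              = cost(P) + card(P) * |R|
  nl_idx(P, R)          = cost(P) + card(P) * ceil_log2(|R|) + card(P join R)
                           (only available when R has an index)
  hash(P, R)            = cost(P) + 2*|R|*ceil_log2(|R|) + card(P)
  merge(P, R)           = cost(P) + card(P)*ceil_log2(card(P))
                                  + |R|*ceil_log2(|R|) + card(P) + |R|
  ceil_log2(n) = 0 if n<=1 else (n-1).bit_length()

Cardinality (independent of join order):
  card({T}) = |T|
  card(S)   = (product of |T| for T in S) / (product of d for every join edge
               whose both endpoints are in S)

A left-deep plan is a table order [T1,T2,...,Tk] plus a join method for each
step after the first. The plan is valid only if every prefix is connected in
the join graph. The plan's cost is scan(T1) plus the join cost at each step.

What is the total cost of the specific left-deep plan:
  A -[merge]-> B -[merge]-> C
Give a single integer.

8140

step 1: scan A: cost=40, card=40
step 2: join B via merge
    card(P join B) = 40*60/(4) = 600
    cost = 40 + 40*6 + 60*6 + 40 + 60 = 740
step 3: join C via merge
    card(P join C) = 600*100/(60) = 1000
    cost = 740 + 600*10 + 100*7 + 600 + 100 = 8140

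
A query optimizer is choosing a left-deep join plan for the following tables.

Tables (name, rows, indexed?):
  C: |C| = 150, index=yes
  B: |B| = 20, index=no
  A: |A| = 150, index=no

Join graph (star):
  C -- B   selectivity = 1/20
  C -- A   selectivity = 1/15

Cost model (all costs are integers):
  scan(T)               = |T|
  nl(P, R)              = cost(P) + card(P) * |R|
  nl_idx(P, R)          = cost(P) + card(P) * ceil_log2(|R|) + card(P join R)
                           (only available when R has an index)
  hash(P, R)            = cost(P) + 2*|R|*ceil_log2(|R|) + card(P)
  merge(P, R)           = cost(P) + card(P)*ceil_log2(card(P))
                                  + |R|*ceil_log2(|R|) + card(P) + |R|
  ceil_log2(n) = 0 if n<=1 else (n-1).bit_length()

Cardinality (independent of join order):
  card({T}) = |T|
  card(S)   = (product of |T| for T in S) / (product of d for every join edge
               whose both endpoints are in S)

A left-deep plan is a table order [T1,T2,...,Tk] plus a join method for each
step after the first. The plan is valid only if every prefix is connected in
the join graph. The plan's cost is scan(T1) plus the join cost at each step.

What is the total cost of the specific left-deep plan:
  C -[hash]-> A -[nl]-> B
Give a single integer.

32700

step 1: scan C: cost=150, card=150
step 2: join A via hash
    card(P join A) = 150*150/(15) = 1500
    cost = 150 + 2*150*8 + 150 = 2700
step 3: join B via nl
    card(P join B) = 1500*20/(20) = 1500
    cost = 2700 + 1500*20 = 32700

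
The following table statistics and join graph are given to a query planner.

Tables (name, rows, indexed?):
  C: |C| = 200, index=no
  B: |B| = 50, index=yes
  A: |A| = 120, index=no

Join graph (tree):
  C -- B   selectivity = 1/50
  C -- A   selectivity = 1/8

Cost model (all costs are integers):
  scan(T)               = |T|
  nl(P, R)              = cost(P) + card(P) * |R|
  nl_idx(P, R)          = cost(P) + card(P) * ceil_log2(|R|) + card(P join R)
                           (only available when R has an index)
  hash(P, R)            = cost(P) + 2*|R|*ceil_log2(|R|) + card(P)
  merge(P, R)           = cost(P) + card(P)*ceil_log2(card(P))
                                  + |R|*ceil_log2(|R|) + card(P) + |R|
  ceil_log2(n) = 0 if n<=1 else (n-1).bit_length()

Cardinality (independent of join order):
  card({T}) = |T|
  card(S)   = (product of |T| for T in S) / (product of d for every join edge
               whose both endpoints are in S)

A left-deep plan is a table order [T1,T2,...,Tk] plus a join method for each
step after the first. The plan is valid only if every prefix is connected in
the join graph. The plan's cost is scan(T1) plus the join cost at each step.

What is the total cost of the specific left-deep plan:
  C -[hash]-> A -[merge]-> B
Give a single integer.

41430

step 1: scan C: cost=200, card=200
step 2: join A via hash
    card(P join A) = 200*120/(8) = 3000
    cost = 200 + 2*120*7 + 200 = 2080
step 3: join B via merge
    card(P join B) = 3000*50/(50) = 3000
    cost = 2080 + 3000*12 + 50*6 + 3000 + 50 = 41430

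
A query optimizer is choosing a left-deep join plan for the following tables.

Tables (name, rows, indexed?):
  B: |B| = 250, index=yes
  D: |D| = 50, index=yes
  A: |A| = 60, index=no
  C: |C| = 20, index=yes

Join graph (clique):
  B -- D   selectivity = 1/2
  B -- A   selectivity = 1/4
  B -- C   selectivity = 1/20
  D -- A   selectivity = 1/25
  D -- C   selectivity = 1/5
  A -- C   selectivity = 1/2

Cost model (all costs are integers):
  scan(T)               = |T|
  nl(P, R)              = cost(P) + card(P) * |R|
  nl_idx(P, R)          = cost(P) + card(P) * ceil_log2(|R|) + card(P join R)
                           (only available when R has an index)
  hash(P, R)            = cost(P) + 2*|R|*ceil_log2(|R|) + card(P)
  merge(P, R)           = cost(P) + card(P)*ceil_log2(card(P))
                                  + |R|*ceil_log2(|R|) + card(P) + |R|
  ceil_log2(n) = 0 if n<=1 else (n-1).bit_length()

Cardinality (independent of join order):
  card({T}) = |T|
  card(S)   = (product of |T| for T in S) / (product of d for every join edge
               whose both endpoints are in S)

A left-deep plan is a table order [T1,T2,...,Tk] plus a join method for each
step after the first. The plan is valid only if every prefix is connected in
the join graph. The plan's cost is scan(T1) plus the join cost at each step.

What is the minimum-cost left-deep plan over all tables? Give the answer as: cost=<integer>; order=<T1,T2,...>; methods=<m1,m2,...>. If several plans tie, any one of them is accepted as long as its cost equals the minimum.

Selinger DP (subsets sized 1..n):
  {B}: scan cost=250, card=250
  {D}: scan cost=50, card=50
  {A}: scan cost=60, card=60
  {C}: scan cost=20, card=20
  {BD}: card=6250; try (D,hash)→1100, (B,merge)→2650, (D,merge)→2850, (B,hash)→4100, (B,nl_idx)→6700, (D,nl_idx)→8000 …(+2); best=1100 via (D,hash)
  {AB}: card=3750; try (A,hash)→1220, (B,merge)→2730, (A,merge)→2920, (B,hash)→4120, (B,nl_idx)→4290, (B,nl)→15060 …(+1); best=1220 via (A,hash)
  {BC}: card=250; try (B,nl_idx)→430, (C,hash)→700, (C,nl_idx)→1750, (B,merge)→2390, (C,merge)→2620, (B,hash)→4040 …(+2); best=430 via (B,nl_idx)
  {AD}: card=120; try (D,nl_idx)→540, (D,hash)→720, (A,hash)→820, (A,merge)→820, (D,merge)→830, (A,nl)→3050 …(+1); best=540 via (D,nl_idx)
  {CD}: card=200; try (C,hash)→300, (D,nl_idx)→340, (D,merge)→490, (C,nl_idx)→500, (C,merge)→520, (D,hash)→640 …(+2); best=300 via (C,hash)
  {AC}: card=600; try (C,hash)→320, (A,merge)→560, (C,merge)→600, (A,hash)→760, (C,nl_idx)→960, (A,nl)→1220 …(+1); best=320 via (C,hash)
  {ABD}: card=3750; try (B,merge)→3750, (B,hash)→4660, (B,nl_idx)→5250, (D,hash)→5570, (A,hash)→8070, (D,nl_idx)→27470 …(+5); best=3750 via (B,merge)
  {BCD}: card=1250; try (D,hash)→1280, (D,merge)→3030, (B,nl_idx)→3150, (D,nl_idx)→3180, (B,merge)→4350, (B,hash)→4500 …(+6); best=1280 via (D,hash)
  {ABC}: card=1875; try (A,hash)→1400, (A,merge)→3100, (B,hash)→4920, (C,hash)→5170, (B,nl_idx)→6995, (B,merge)→9170 …(+5); best=1400 via (A,hash)
  {ACD}: card=240; try (C,hash)→860, (A,hash)→1220, (C,nl_idx)→1380, (D,hash)→1520, (C,merge)→1620, (A,merge)→2520 …(+5); best=860 via (C,hash)
  {ABCD}: card=375; try (B,nl_idx)→3155, (A,hash)→3250, (D,hash)→3875, (B,hash)→5100, (B,merge)→5270, (C,hash)→7700 …(+9); best=3155 via (B,nl_idx)

cost=3155; order=A,D,C,B; methods=nl_idx,hash,nl_idx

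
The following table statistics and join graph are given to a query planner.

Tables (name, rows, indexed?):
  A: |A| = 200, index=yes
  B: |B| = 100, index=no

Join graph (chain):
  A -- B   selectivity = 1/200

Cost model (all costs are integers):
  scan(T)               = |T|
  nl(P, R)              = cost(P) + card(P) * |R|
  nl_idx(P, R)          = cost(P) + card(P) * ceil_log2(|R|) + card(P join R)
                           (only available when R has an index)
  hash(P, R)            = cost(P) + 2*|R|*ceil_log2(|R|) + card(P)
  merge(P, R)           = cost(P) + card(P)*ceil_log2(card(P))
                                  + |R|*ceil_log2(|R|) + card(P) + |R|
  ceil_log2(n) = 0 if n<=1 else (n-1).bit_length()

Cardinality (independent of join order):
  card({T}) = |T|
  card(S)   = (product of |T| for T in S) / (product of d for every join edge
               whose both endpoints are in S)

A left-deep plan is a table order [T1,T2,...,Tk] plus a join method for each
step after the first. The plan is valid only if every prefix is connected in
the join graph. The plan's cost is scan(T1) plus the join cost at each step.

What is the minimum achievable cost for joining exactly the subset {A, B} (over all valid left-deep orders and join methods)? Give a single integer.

1000

Selinger DP over subsets of {A,B}:
  {A}: scan cost=200, card=200
  {B}: scan cost=100, card=100
  {AB}: card=100; try (A,nl_idx)→1000, (B,hash)→1800, (A,merge)→2700, (B,merge)→2800, (A,hash)→3400, (A,nl)→20100 …(+1); best=1000 via (A,nl_idx)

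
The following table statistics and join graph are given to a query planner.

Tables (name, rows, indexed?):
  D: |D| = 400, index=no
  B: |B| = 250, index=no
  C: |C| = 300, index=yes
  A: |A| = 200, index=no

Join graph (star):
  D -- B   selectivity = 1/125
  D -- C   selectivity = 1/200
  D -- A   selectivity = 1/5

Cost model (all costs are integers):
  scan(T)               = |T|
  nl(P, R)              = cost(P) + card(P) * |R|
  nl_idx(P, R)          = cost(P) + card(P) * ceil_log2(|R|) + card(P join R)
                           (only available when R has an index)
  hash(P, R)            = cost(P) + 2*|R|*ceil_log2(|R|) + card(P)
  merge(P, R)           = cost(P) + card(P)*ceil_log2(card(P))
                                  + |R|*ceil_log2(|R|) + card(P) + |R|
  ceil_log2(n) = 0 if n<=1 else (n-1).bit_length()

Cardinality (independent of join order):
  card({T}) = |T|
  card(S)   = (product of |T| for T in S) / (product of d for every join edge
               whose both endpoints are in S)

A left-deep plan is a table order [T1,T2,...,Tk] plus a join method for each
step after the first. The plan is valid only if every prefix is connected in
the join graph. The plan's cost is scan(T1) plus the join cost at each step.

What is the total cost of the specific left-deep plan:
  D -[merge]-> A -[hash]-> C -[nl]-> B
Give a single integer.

6027600

step 1: scan D: cost=400, card=400
step 2: join A via merge
    card(P join A) = 400*200/(5) = 16000
    cost = 400 + 400*9 + 200*8 + 400 + 200 = 6200
step 3: join C via hash
    card(P join C) = 16000*300/(200) = 24000
    cost = 6200 + 2*300*9 + 16000 = 27600
step 4: join B via nl
    card(P join B) = 24000*250/(125) = 48000
    cost = 27600 + 24000*250 = 6027600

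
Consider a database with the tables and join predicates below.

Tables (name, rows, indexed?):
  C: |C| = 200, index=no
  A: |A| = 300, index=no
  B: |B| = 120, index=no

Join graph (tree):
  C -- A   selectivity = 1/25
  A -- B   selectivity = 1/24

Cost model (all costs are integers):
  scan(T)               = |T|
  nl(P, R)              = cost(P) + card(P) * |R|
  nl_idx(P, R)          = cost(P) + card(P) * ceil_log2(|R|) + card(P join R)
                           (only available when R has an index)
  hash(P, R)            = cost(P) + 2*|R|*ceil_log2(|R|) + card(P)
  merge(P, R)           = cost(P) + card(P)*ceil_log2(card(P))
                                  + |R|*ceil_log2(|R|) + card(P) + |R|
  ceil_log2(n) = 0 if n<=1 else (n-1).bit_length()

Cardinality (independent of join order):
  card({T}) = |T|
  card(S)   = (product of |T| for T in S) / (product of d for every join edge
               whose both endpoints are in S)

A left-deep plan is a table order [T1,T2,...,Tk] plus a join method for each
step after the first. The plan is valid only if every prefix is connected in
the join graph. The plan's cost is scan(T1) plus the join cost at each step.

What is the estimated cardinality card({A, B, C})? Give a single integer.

Tables in S: A(300), B(120), C(200)
Edges inside S: C-A(d=25), A-B(d=24)
numerator = 300 * 120 * 200 = 7200000
denominator = 25 * 24 = 600
card(S) = 7200000 / 600 = 12000

12000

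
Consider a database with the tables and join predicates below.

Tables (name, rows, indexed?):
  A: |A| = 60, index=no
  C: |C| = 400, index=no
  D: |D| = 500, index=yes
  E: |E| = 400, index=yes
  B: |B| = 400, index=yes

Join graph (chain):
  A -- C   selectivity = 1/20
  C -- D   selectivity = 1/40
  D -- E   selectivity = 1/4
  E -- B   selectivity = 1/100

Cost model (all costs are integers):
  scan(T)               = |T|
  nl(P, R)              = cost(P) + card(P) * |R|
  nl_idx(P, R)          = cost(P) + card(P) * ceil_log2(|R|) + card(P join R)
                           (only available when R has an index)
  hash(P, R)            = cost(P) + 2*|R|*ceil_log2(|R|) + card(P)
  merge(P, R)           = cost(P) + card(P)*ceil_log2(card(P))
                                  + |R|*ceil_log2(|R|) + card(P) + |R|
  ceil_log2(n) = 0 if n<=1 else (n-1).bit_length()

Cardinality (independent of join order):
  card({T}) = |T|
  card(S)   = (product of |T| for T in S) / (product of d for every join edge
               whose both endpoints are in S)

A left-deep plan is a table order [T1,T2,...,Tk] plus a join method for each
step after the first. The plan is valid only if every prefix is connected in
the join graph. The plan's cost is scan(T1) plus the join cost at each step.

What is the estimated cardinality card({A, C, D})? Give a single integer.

15000

Tables in S: A(60), C(400), D(500)
Edges inside S: A-C(d=20), C-D(d=40)
numerator = 60 * 400 * 500 = 12000000
denominator = 20 * 40 = 800
card(S) = 12000000 / 800 = 15000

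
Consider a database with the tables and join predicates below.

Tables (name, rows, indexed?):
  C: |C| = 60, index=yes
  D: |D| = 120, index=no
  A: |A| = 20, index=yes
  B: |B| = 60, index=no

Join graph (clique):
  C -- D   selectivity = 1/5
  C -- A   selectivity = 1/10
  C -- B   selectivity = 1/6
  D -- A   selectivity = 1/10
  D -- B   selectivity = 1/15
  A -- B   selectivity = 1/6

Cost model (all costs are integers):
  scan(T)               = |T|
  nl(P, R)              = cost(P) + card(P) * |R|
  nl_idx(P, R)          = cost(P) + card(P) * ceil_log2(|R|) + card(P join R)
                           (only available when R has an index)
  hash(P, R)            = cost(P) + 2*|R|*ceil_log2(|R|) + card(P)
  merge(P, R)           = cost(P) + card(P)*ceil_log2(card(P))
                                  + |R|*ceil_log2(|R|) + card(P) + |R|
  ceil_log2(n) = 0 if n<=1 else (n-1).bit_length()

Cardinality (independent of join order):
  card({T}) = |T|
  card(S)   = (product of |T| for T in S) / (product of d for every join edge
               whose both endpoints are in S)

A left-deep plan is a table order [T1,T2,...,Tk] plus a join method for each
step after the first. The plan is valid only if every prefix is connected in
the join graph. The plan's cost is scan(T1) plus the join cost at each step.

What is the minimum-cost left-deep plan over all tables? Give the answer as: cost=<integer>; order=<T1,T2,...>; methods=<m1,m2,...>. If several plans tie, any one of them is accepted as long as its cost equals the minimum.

cost=2280; order=D,A,B,C; methods=hash,hash,hash

Selinger DP (subsets sized 1..n):
  {C}: scan cost=60, card=60
  {D}: scan cost=120, card=120
  {A}: scan cost=20, card=20
  {B}: scan cost=60, card=60
  {CD}: card=1440; try (C,hash)→960, (D,merge)→1440, (C,merge)→1500, (D,hash)→1800, (C,nl_idx)→2280, (D,nl)→7260 …(+1); best=960 via (C,hash)
  {AC}: card=120; try (C,nl_idx)→260, (A,hash)→320, (A,nl_idx)→480, (C,merge)→560, (A,merge)→600, (C,hash)→760 …(+2); best=260 via (C,nl_idx)
  {BC}: card=600; try (C,hash)→840, (B,hash)→840, (C,merge)→900, (B,merge)→900, (C,nl_idx)→1020, (C,nl)→3660 …(+1); best=840 via (C,hash)
  {AD}: card=240; try (A,hash)→440, (A,nl_idx)→960, (D,merge)→1100, (A,merge)→1200, (D,hash)→1720, (D,nl)→2420 …(+1); best=440 via (A,hash)
  {BD}: card=480; try (B,hash)→960, (D,merge)→1440, (B,merge)→1500, (D,hash)→1800, (D,nl)→7260, (B,nl)→7320; best=960 via (B,hash)
  {AB}: card=200; try (A,hash)→320, (B,merge)→560, (A,nl_idx)→560, (A,merge)→600, (B,hash)→760, (B,nl)→1220 …(+1); best=320 via (A,hash)
  {ACD}: card=288; try (C,hash)→1400, (D,hash)→2060, (C,nl_idx)→2168, (D,merge)→2180, (A,hash)→2600, (C,merge)→3020 …(+5); best=1400 via (C,hash)
  {BCD}: card=960; try (C,hash)→2160, (D,hash)→3120, (B,hash)→3120, (C,nl_idx)→4800, (C,merge)→6180, (D,merge)→8400 …(+4); best=2160 via (C,hash)
  {ABC}: card=200; try (B,hash)→1100, (C,hash)→1240, (B,merge)→1640, (A,hash)→1640, (C,nl_idx)→1720, (C,merge)→2540 …(+5); best=1100 via (B,hash)
  {ABD}: card=160; try (B,hash)→1400, (A,hash)→1640, (D,hash)→2200, (B,merge)→3020, (D,merge)→3080, (A,nl_idx)→3520 …(+4); best=1400 via (B,hash)
  {ABCD}: card=32; try (C,hash)→2280, (C,nl_idx)→2392, (B,hash)→2408, (D,hash)→2980, (C,merge)→3260, (A,hash)→3320 …(+8); best=2280 via (C,hash)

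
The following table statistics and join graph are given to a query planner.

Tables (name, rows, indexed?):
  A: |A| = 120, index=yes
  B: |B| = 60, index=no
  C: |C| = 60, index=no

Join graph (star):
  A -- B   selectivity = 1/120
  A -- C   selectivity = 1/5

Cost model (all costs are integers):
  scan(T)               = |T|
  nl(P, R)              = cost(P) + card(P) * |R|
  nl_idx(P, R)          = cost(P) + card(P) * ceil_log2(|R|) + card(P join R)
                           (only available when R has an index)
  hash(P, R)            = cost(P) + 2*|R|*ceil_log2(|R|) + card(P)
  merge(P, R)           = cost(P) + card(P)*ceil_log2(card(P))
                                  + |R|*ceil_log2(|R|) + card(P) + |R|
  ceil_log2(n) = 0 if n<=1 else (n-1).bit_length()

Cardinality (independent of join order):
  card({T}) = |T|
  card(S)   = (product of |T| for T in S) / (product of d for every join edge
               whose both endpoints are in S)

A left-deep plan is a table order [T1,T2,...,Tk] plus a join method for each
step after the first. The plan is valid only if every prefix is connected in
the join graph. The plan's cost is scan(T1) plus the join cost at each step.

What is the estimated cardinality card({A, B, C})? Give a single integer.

Tables in S: A(120), B(60), C(60)
Edges inside S: A-B(d=120), A-C(d=5)
numerator = 120 * 60 * 60 = 432000
denominator = 120 * 5 = 600
card(S) = 432000 / 600 = 720

720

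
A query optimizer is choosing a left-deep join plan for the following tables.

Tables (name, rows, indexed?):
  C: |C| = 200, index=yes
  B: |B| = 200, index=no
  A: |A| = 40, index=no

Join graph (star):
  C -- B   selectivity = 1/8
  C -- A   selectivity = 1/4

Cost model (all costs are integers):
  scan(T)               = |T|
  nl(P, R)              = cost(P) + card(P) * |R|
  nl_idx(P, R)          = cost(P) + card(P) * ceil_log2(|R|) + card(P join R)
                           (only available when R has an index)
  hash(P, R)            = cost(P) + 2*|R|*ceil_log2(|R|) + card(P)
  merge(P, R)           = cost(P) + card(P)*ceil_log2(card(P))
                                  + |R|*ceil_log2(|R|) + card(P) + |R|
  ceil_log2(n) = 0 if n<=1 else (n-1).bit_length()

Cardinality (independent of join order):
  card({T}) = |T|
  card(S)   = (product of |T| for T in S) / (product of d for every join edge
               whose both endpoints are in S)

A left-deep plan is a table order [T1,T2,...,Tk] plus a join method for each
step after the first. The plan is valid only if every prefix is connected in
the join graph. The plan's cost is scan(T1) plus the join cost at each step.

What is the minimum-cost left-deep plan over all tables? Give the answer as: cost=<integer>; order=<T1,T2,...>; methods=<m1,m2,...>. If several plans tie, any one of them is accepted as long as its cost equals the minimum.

Selinger DP (subsets sized 1..n):
  {C}: scan cost=200, card=200
  {B}: scan cost=200, card=200
  {A}: scan cost=40, card=40
  {BC}: card=5000; try (C,hash)→3600, (B,hash)→3600, (C,merge)→3800, (B,merge)→3800, (C,nl_idx)→6800, (C,nl)→40200 …(+1); best=3600 via (C,hash)
  {AC}: card=2000; try (A,hash)→880, (C,merge)→2120, (A,merge)→2280, (C,nl_idx)→2360, (C,hash)→3280, (C,nl)→8040 …(+1); best=880 via (A,hash)
  {ABC}: card=50000; try (B,hash)→6080, (A,hash)→9080, (B,merge)→26680, (A,merge)→73880, (A,nl)→203600, (B,nl)→400880; best=6080 via (B,hash)

cost=6080; order=C,A,B; methods=hash,hash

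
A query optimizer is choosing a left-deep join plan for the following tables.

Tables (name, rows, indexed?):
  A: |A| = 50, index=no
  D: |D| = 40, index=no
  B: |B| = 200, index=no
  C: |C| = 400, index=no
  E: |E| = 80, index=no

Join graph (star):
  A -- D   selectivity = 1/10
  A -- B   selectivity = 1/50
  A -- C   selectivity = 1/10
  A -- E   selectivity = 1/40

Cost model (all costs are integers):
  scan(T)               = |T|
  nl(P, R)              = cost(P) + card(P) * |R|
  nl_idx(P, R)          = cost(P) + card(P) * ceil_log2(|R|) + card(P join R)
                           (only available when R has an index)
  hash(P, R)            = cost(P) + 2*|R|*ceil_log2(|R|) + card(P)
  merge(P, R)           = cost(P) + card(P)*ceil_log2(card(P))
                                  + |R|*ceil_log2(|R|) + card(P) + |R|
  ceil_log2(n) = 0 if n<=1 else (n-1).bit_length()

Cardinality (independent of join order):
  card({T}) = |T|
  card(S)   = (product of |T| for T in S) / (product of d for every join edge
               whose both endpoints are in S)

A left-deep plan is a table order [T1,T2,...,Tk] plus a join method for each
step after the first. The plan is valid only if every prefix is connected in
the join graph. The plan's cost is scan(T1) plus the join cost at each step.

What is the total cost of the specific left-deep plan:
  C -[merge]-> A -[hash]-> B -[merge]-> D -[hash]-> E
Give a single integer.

step 1: scan C: cost=400, card=400
step 2: join A via merge
    card(P join A) = 400*50/(10) = 2000
    cost = 400 + 400*9 + 50*6 + 400 + 50 = 4750
step 3: join B via hash
    card(P join B) = 2000*200/(50) = 8000
    cost = 4750 + 2*200*8 + 2000 = 9950
step 4: join D via merge
    card(P join D) = 8000*40/(10) = 32000
    cost = 9950 + 8000*13 + 40*6 + 8000 + 40 = 122230
step 5: join E via hash
    card(P join E) = 32000*80/(40) = 64000
    cost = 122230 + 2*80*7 + 32000 = 155350

155350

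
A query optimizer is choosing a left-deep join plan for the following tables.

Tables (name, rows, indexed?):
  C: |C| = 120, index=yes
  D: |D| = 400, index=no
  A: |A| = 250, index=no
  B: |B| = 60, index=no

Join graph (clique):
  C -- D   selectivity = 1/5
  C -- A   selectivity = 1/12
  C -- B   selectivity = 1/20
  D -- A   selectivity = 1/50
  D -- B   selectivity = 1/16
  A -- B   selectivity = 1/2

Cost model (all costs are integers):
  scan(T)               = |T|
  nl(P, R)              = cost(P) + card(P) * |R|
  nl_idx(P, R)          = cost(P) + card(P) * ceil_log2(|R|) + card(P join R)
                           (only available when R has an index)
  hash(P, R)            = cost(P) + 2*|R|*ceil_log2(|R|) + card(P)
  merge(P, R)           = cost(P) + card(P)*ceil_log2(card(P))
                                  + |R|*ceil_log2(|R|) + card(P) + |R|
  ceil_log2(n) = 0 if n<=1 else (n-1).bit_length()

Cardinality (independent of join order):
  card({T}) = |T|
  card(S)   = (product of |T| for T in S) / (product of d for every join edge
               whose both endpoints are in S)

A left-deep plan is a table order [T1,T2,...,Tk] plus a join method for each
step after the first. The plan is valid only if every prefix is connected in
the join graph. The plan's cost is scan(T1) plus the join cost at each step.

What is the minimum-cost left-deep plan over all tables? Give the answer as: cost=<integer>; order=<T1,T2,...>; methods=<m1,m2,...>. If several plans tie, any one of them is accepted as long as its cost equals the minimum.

cost=10500; order=D,B,C,A; methods=hash,hash,hash

Selinger DP (subsets sized 1..n):
  {C}: scan cost=120, card=120
  {D}: scan cost=400, card=400
  {A}: scan cost=250, card=250
  {B}: scan cost=60, card=60
  {CD}: card=9600; try (C,hash)→2480, (D,merge)→5080, (C,merge)→5360, (D,hash)→7440, (C,nl_idx)→12800, (D,nl)→48120 …(+1); best=2480 via (C,hash)
  {AC}: card=2500; try (C,hash)→2180, (A,merge)→3330, (C,merge)→3460, (A,hash)→4240, (C,nl_idx)→4500, (A,nl)→30120 …(+1); best=2180 via (C,hash)
  {BC}: card=360; try (C,nl_idx)→840, (B,hash)→960, (C,merge)→1440, (B,merge)→1500, (C,hash)→1800, (C,nl)→7260 …(+1); best=840 via (C,nl_idx)
  {AD}: card=2000; try (A,hash)→4800, (D,merge)→6500, (A,merge)→6650, (D,hash)→7700, (D,nl)→100250, (A,nl)→100400; best=4800 via (A,hash)
  {BD}: card=1500; try (B,hash)→1520, (D,merge)→4480, (B,merge)→4820, (D,hash)→7320, (D,nl)→24060, (B,nl)→24400; best=1520 via (B,hash)
  {AB}: card=7500; try (B,hash)→1220, (A,merge)→2730, (B,merge)→2920, (A,hash)→4120, (A,nl)→15060, (B,nl)→15250; best=1220 via (B,hash)
  {ACD}: card=4000; try (C,hash)→8480, (D,hash)→11880, (A,hash)→16080, (C,nl_idx)→22800, (C,merge)→29760, (D,merge)→38680 …(+4); best=8480 via (C,hash)
  {BCD}: card=1800; try (C,hash)→4700, (D,hash)→8400, (D,merge)→8440, (B,hash)→12800, (C,nl_idx)→13820, (C,merge)→20480 …(+4); best=4700 via (C,hash)
  {ABC}: card=3750; try (A,hash)→5200, (B,hash)→5400, (A,merge)→6690, (C,hash)→10400, (B,merge)→35100, (C,nl_idx)→57470 …(+4); best=5200 via (A,hash)
  {ABD}: card=3750; try (A,hash)→7020, (B,hash)→7520, (D,hash)→15920, (A,merge)→21770, (B,merge)→29220, (D,merge)→110220 …(+3); best=7020 via (A,hash)
  {ABCD}: card=375; try (A,hash)→10500, (C,hash)→12450, (B,hash)→13200, (D,hash)→16150, (A,merge)→28550, (C,nl_idx)→33645 …(+7); best=10500 via (A,hash)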